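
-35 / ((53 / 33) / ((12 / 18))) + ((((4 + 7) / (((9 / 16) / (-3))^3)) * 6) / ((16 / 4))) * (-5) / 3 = 5949130 / 1431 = 4157.32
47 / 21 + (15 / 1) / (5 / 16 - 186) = 134597 / 62391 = 2.16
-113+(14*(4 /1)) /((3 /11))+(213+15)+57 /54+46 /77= 446273 /1386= 321.99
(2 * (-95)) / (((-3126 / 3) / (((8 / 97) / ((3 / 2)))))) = 1520 / 151611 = 0.01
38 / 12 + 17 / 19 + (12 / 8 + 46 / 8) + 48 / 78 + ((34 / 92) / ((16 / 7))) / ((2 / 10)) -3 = 5309351 / 545376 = 9.74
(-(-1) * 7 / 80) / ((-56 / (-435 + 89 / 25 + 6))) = 2659 / 4000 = 0.66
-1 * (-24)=24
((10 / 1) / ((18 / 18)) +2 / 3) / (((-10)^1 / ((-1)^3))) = 16 / 15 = 1.07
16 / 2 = 8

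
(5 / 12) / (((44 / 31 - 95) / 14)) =-1085 / 17406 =-0.06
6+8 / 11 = 74 / 11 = 6.73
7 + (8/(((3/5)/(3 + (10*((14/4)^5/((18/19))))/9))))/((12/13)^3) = 17636541697/1679616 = 10500.34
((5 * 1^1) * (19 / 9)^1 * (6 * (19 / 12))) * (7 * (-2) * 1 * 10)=-126350 / 9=-14038.89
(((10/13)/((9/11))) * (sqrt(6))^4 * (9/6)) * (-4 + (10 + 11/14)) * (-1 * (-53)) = 1661550/91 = 18258.79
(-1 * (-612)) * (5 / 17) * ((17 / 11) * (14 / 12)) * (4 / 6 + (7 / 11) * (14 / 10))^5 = 2975.24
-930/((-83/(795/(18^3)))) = 41075/26892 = 1.53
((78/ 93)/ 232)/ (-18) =-13/ 64728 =-0.00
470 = 470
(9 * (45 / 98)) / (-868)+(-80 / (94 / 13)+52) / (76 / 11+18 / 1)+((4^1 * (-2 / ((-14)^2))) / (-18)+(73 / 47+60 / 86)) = 824945342471 / 211970386152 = 3.89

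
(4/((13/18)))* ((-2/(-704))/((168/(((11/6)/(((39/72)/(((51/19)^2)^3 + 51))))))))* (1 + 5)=44990162397/55655277223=0.81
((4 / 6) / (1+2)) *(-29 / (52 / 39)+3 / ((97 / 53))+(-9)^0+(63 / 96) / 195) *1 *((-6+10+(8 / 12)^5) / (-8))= 967635371 / 441249120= 2.19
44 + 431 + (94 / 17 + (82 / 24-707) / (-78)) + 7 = 496.55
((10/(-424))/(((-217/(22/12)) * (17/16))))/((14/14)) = 110/586551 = 0.00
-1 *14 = -14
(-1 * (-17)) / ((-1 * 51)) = -1 / 3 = -0.33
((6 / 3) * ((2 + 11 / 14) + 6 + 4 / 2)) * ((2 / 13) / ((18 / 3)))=151 / 273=0.55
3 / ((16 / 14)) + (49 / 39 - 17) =-4093 / 312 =-13.12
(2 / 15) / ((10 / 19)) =0.25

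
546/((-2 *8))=-273/8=-34.12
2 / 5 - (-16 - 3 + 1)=92 / 5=18.40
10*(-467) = -4670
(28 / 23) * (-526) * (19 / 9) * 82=-110851.32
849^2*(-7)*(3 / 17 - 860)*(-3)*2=-442509825114 / 17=-26029989712.59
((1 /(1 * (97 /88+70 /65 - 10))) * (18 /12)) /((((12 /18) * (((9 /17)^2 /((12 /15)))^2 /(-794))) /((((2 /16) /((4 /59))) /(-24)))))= -279752670769 /1956708900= -142.97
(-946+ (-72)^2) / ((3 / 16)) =67808 / 3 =22602.67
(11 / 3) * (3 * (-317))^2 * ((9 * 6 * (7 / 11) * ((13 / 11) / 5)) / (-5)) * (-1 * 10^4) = 592563535200 / 11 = 53869412290.91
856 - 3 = 853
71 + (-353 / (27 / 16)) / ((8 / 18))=-1199 / 3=-399.67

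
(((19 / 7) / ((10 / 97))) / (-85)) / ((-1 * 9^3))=1843 / 4337550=0.00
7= 7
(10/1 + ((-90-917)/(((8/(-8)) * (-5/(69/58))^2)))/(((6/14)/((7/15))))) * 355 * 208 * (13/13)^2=111895094324/21025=5322002.11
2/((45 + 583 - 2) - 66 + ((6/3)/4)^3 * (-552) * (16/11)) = 11/2528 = 0.00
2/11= 0.18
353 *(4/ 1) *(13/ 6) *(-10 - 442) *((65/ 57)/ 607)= -269649640/ 103797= -2597.86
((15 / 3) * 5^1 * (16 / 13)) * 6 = 2400 / 13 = 184.62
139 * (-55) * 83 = -634535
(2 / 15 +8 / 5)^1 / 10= 13 / 75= 0.17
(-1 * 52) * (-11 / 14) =286 / 7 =40.86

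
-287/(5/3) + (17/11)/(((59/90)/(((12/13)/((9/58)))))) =-6672657/42185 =-158.18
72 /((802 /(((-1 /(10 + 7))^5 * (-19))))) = 684 /569362657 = 0.00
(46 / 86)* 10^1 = 230 / 43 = 5.35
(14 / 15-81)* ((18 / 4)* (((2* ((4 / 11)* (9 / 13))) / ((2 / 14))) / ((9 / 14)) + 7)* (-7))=9003897 / 286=31482.16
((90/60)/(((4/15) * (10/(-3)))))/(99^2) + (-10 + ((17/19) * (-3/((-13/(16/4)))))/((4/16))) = -9606679/1434576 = -6.70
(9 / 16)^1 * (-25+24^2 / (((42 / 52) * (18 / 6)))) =119.65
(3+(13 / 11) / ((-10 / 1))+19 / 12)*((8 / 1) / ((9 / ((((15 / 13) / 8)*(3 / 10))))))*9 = 8841 / 5720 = 1.55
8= 8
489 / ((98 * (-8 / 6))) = -3.74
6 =6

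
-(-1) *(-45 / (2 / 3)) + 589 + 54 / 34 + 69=592.09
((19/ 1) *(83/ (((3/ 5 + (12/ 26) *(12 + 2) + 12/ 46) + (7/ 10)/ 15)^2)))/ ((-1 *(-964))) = 793042745625/ 26324968155169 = 0.03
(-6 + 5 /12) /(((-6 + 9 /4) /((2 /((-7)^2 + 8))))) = 134 /2565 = 0.05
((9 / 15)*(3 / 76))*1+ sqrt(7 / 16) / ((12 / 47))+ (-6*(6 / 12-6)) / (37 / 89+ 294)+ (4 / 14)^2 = 106071023 / 487899860+ 47*sqrt(7) / 48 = 2.81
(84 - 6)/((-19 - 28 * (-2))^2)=78/1369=0.06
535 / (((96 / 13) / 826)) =2872415 / 48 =59841.98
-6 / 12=-1 / 2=-0.50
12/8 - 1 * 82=-161/2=-80.50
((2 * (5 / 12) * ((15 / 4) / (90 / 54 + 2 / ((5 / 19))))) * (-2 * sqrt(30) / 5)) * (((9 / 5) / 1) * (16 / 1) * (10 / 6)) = -900 * sqrt(30) / 139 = -35.46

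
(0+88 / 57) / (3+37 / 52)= 4576 / 11001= 0.42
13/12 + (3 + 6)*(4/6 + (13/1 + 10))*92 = 235165/12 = 19597.08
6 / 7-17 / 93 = 439 / 651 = 0.67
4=4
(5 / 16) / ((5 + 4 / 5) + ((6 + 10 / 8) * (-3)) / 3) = -25 / 116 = -0.22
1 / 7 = 0.14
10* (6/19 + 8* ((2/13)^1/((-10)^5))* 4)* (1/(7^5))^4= 69632/1759704444241978950625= 0.00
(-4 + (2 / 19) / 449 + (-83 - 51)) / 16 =-294319 / 34124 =-8.62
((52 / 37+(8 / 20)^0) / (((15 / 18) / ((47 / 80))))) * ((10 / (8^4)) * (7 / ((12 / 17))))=497777 / 12124160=0.04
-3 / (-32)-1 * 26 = -829 / 32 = -25.91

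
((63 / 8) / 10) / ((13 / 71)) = 4473 / 1040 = 4.30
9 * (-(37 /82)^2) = -12321 /6724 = -1.83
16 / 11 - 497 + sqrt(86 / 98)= -5451 / 11 + sqrt(43) / 7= -494.61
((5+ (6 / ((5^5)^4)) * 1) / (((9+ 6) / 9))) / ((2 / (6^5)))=5561828613281319984 / 476837158203125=11664.00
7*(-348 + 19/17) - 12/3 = -41347/17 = -2432.18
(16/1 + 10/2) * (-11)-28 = -259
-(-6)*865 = 5190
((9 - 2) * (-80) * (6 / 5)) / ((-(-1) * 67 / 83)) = -55776 / 67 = -832.48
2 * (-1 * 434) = -868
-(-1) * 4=4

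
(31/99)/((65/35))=217/1287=0.17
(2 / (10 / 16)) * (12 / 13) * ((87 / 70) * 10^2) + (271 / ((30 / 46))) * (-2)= -633286 / 1365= -463.95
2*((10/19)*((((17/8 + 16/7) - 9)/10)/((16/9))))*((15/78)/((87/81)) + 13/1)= -1209699/337792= -3.58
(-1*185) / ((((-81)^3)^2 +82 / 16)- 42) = -1480 / 2259436291553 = -0.00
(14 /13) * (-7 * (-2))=196 /13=15.08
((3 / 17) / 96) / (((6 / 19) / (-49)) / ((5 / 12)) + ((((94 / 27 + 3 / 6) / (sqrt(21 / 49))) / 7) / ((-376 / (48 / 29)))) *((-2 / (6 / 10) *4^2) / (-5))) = -0.03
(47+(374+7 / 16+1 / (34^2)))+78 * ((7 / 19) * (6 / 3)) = 42075297 / 87856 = 478.91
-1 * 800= -800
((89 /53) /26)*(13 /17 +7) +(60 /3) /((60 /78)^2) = 2008867 /58565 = 34.30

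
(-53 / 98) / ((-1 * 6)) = 53 / 588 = 0.09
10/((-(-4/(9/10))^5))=59049/10240000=0.01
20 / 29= 0.69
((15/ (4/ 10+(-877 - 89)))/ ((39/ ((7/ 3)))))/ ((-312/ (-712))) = -15575/ 7343388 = -0.00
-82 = -82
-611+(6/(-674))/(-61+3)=-11942603/19546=-611.00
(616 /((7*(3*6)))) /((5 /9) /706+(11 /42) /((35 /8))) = 7610680 /94417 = 80.61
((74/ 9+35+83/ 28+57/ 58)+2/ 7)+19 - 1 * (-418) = 484.45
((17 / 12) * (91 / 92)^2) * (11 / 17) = 91091 / 101568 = 0.90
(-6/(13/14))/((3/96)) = -2688/13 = -206.77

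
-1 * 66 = -66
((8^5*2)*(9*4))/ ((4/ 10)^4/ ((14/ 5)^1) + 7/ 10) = 4128768000/ 1241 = 3326968.57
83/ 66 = 1.26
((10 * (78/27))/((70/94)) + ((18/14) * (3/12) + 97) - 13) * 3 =31025/84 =369.35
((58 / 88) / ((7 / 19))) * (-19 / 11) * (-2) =10469 / 1694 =6.18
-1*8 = -8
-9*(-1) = 9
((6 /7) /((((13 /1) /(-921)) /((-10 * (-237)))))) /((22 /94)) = -615541140 /1001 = -614926.21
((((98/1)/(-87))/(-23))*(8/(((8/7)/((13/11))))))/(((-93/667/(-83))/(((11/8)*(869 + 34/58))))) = 518505897/1798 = 288379.25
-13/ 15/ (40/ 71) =-1.54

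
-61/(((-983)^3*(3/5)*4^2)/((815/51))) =248575/2325262388976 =0.00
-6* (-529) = 3174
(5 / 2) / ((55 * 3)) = 1 / 66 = 0.02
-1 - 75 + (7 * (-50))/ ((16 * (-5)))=-573/ 8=-71.62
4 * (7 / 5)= 28 / 5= 5.60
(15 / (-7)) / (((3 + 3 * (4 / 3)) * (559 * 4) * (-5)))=3 / 109564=0.00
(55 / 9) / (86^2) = 0.00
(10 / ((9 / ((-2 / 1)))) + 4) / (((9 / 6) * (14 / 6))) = 32 / 63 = 0.51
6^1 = 6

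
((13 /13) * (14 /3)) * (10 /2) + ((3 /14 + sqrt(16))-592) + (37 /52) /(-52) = -32052641 /56784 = -564.47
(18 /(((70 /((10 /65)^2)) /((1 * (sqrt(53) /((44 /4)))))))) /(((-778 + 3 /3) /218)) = -2616 * sqrt(53) /16851835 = -0.00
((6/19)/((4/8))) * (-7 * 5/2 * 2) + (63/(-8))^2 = 48531/1216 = 39.91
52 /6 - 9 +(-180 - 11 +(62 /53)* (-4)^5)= -220886 /159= -1389.22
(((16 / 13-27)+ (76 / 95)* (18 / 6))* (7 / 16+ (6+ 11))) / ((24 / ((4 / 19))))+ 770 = 30289133 / 39520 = 766.43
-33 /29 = -1.14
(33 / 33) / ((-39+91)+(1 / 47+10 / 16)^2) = 141376 / 7410601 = 0.02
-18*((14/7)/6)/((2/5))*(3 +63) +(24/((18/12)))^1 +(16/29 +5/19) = -536225/551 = -973.19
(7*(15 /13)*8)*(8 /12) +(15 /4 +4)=2643 /52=50.83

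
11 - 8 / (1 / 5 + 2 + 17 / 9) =208 / 23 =9.04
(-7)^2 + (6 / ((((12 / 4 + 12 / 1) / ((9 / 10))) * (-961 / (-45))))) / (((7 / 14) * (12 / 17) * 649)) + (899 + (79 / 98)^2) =28411633818803 / 29949545780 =948.65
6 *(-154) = -924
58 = 58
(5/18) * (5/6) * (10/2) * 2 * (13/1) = 1625/54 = 30.09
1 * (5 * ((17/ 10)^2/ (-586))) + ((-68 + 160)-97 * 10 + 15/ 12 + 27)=-9959359/ 11720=-849.77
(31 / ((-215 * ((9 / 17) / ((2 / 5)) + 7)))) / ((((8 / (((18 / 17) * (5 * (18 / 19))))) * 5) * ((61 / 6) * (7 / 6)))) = -90396 / 493635485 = -0.00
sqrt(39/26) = sqrt(6)/2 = 1.22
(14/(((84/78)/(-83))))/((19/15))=-16185/19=-851.84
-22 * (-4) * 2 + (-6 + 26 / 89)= 15156 / 89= 170.29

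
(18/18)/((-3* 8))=-0.04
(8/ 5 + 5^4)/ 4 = 156.65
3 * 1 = 3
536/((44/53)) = 7102/11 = 645.64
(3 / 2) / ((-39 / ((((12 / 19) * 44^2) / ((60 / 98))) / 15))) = -94864 / 18525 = -5.12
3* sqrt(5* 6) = 3* sqrt(30) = 16.43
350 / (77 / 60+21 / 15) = 3000 / 23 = 130.43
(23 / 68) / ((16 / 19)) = 437 / 1088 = 0.40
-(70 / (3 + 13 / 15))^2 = -275625 / 841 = -327.73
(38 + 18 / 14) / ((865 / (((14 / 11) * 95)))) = 950 / 173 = 5.49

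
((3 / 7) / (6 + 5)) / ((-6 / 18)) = -9 / 77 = -0.12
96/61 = 1.57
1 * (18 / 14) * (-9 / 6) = -27 / 14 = -1.93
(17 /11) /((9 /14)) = 238 /99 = 2.40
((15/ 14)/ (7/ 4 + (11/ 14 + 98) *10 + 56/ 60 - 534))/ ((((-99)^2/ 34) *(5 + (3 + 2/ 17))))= 14450/ 14408061327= 0.00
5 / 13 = 0.38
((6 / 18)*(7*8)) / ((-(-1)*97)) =56 / 291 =0.19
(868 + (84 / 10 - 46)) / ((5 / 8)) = 33216 / 25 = 1328.64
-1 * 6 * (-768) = 4608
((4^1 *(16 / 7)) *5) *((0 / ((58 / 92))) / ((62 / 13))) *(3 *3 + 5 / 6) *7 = 0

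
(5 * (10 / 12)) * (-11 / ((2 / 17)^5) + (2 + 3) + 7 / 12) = -1171368625 / 576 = -2033626.09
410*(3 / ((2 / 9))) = 5535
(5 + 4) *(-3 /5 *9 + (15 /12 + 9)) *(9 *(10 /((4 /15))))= 117855 /8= 14731.88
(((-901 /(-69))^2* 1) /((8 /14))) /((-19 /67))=-1052.23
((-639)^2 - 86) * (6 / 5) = 489882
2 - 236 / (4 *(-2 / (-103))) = -6073 / 2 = -3036.50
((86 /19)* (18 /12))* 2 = 258 /19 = 13.58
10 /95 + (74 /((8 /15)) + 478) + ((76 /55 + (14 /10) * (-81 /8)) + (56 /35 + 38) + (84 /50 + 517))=48585899 /41800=1162.34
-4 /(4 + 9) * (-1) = 4 /13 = 0.31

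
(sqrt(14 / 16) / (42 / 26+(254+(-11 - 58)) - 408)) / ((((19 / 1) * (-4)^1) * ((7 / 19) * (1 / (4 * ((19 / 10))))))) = 247 * sqrt(14) / 805840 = 0.00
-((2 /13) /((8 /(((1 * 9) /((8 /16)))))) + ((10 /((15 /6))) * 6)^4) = -8626185 /26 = -331776.35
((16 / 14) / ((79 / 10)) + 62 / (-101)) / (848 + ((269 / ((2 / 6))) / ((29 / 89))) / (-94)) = -71437556 / 125100945725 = -0.00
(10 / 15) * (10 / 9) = 20 / 27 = 0.74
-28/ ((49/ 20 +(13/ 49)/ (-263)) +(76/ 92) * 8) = -165984560/ 53694149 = -3.09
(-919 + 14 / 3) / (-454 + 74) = 2743 / 1140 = 2.41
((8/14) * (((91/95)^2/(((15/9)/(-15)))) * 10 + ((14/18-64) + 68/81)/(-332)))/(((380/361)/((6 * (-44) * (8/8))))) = 11808.05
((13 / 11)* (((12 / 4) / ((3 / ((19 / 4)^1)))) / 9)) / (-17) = -247 / 6732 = -0.04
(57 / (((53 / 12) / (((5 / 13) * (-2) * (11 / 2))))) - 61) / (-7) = 79649 / 4823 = 16.51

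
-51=-51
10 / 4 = 5 / 2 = 2.50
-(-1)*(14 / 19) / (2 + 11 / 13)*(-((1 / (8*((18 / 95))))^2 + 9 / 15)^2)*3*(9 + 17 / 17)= -1048353932899 / 125948805120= -8.32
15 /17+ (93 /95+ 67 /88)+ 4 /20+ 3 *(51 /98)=30528873 /6963880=4.38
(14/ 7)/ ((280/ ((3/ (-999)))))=-1/ 46620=-0.00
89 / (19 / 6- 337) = -534 / 2003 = -0.27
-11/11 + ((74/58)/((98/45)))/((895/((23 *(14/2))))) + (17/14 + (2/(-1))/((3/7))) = -473870/109011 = -4.35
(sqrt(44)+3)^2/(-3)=-53/3 - 4* sqrt(11)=-30.93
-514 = -514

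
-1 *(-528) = 528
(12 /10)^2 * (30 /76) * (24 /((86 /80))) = 10368 /817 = 12.69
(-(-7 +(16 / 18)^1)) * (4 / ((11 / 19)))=380 / 9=42.22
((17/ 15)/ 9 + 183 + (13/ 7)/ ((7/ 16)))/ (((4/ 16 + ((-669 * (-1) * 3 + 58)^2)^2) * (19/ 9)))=4957832/ 1015736725555926465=0.00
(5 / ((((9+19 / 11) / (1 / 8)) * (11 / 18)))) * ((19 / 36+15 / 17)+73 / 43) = 408925 / 1380128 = 0.30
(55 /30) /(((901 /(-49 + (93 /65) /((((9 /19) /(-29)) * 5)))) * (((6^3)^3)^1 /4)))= -89177 /1659938248800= -0.00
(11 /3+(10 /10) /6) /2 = 23 /12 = 1.92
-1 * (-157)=157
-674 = -674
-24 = -24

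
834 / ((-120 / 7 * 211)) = -973 / 4220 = -0.23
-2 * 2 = -4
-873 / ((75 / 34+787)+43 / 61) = -1810602 / 1638275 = -1.11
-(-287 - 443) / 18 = 365 / 9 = 40.56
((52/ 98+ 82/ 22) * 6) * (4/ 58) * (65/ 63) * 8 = 1591200/ 109417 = 14.54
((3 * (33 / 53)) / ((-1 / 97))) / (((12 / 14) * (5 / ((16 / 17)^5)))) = -11747721216 / 376262105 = -31.22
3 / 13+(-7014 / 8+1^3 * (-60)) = -48699 / 52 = -936.52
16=16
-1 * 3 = -3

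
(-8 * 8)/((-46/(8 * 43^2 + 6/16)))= 473356/23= 20580.70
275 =275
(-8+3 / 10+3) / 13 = -47 / 130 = -0.36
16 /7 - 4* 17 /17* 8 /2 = -96 /7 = -13.71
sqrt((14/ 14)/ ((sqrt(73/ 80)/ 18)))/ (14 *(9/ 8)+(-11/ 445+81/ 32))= 85440 *sqrt(2) *5^(1/ 4) *73^(3/ 4)/ 18978029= 0.24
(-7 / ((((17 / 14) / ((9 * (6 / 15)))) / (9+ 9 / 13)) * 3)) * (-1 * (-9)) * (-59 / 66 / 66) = 1092798 / 133705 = 8.17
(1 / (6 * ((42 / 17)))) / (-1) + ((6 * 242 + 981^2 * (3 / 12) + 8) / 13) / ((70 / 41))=27481843 / 2520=10905.49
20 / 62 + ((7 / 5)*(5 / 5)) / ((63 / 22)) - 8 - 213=-307163 / 1395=-220.19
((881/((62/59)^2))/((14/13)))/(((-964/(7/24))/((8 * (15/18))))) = -199339465/133402176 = -1.49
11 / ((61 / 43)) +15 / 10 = 1129 / 122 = 9.25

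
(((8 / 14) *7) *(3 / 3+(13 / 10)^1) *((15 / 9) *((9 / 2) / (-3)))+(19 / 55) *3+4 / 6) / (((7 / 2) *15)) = -1004 / 2475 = -0.41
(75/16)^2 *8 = 5625/32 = 175.78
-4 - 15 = -19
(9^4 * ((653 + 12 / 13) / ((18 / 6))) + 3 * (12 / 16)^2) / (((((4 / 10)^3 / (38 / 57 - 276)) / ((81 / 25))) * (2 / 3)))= -49755875126895 / 1664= -29901367263.76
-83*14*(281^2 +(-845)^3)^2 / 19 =-22257639320111381323.79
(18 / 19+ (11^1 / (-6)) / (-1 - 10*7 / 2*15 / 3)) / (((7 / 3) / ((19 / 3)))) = 1747 / 672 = 2.60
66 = 66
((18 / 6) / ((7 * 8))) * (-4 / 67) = -3 / 938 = -0.00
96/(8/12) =144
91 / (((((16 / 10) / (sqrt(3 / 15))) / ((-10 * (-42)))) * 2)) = 9555 * sqrt(5) / 4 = 5341.41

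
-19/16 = -1.19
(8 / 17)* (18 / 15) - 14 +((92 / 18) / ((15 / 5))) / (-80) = -247063 / 18360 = -13.46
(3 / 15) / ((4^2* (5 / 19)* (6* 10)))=19 / 24000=0.00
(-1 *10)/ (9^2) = -10/ 81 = -0.12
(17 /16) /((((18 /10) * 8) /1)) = 85 /1152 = 0.07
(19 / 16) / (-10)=-19 / 160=-0.12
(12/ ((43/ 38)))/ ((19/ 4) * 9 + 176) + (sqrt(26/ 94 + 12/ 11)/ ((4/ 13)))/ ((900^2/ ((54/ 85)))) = 0.05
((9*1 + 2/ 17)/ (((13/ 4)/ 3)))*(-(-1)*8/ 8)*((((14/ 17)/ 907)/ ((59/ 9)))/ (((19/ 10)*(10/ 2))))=468720/ 3819918479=0.00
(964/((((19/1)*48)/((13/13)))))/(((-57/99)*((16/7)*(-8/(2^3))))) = 18557/23104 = 0.80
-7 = -7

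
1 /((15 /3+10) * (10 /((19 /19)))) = 1 /150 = 0.01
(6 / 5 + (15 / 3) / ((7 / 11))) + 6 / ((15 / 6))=401 / 35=11.46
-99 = -99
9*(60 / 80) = 27 / 4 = 6.75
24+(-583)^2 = 339913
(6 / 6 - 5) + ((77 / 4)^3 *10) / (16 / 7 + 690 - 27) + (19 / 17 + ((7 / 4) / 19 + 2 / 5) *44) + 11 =136.99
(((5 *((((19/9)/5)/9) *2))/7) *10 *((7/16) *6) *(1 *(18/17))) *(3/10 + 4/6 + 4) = 2831/306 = 9.25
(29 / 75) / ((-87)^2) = 1 / 19575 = 0.00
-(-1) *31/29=1.07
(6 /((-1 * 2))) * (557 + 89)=-1938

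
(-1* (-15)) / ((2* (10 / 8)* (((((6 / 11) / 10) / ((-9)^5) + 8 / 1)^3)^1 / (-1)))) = -7612252689388272750 / 649578671147338578359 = -0.01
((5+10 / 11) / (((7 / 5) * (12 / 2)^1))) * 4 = 650 / 231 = 2.81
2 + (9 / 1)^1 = 11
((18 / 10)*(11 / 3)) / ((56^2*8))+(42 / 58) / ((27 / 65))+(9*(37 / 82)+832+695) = 2057534782573 / 1342333440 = 1532.80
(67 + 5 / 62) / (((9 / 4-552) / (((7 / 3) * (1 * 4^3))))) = -3726464 / 204507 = -18.22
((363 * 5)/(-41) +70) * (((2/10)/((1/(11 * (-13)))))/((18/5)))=-150865/738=-204.42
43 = 43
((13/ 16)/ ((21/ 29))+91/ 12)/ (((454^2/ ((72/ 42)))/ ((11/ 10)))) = 6435/ 80797472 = 0.00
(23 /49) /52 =23 /2548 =0.01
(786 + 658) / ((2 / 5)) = 3610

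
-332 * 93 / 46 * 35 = -23492.61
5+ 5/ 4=25/ 4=6.25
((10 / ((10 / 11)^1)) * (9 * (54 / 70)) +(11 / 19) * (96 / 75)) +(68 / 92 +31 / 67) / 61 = 24107920299 / 312553325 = 77.13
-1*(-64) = 64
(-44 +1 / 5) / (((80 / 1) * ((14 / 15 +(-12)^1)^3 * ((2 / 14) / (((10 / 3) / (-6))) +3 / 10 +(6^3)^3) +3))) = 344925 / 8605028075080688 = 0.00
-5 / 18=-0.28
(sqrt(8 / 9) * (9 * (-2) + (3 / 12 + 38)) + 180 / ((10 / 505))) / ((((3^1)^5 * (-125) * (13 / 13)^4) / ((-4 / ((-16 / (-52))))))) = 13 * sqrt(2) / 2250 + 2626 / 675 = 3.90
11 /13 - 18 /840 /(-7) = 10819 /12740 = 0.85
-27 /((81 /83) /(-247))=20501 /3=6833.67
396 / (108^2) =11 / 324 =0.03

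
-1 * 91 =-91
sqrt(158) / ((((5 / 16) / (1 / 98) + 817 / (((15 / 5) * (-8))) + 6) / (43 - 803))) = -9120 * sqrt(158) / 31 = -3697.96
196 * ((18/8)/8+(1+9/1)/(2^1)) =8281/8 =1035.12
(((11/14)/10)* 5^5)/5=1375/28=49.11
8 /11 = 0.73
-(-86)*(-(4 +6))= -860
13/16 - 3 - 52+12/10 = -4239/80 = -52.99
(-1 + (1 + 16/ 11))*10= 14.55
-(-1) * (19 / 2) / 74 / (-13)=-19 / 1924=-0.01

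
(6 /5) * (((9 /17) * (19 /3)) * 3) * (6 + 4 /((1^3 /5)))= 26676 /85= 313.84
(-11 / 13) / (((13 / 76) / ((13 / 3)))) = -836 / 39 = -21.44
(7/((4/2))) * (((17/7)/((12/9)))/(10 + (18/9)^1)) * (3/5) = 51/160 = 0.32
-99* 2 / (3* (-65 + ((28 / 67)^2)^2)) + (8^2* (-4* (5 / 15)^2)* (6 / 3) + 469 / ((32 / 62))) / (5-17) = -158287974659923 / 2262311785152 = -69.97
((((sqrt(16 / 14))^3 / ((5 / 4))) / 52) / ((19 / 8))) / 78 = 64 * sqrt(14) / 2360085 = 0.00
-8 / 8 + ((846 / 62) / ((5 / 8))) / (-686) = -54857 / 53165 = -1.03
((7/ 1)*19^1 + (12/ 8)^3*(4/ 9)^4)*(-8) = -258808/ 243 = -1065.05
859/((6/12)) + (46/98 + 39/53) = 4464776/2597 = 1719.21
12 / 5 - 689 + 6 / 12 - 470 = -11561 / 10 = -1156.10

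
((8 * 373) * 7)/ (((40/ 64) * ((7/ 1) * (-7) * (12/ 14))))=-11936/ 15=-795.73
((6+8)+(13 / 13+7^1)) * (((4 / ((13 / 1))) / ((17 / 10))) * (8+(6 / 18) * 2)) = 1760 / 51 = 34.51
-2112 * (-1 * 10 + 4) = 12672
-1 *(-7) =7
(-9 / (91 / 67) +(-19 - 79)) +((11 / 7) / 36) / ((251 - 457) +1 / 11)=-776343913 / 7420140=-104.63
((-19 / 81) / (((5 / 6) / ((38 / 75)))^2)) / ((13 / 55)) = -1207184 / 3290625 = -0.37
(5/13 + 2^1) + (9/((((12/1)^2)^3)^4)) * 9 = 30424719300063162569588749/12758753254865197206601728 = 2.38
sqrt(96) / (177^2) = 4 * sqrt(6) / 31329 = 0.00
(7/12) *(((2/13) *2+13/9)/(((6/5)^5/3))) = 4484375/3639168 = 1.23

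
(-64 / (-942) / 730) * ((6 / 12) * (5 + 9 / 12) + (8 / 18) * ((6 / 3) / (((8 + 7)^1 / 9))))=818 / 2578725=0.00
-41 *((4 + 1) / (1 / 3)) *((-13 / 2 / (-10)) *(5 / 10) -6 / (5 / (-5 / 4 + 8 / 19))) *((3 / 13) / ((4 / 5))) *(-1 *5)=9252675 / 7904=1170.63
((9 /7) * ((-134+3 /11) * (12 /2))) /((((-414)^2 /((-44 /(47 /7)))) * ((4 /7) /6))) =10297 /24863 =0.41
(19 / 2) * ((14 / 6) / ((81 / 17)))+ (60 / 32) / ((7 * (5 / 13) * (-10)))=4.58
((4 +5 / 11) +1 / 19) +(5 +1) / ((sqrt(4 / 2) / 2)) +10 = 22.99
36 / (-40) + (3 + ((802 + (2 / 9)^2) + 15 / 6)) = 806.65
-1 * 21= -21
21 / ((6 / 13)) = 91 / 2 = 45.50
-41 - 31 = -72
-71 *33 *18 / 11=-3834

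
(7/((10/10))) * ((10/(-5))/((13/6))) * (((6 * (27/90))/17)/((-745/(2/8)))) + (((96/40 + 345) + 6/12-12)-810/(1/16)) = -20784949067/1646450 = -12624.10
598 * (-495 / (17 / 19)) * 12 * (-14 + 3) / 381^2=82488120 / 274193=300.84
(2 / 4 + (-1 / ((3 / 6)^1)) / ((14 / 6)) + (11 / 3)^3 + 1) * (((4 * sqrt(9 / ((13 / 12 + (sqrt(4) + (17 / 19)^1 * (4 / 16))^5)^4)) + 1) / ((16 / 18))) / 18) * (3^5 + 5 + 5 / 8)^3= 830665548827143119257224014991917 / 17249606598916737734557696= 48155622.80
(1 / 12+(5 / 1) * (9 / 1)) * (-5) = -2705 / 12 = -225.42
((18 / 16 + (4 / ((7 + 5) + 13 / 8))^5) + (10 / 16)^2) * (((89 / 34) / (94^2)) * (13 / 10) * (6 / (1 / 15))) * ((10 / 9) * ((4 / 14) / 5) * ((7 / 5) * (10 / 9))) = 0.01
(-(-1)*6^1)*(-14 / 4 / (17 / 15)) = -315 / 17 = -18.53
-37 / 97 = -0.38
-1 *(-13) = 13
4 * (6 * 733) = 17592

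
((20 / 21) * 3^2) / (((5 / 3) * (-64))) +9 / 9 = 103 / 112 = 0.92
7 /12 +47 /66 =57 /44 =1.30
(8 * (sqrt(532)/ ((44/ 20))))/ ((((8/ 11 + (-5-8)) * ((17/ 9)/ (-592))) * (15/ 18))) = 18944 * sqrt(133)/ 85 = 2570.27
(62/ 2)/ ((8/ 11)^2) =3751/ 64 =58.61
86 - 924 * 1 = -838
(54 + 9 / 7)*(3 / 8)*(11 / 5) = 12771 / 280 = 45.61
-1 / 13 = -0.08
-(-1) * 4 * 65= 260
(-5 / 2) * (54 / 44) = -135 / 44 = -3.07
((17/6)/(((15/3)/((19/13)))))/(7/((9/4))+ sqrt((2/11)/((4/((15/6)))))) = 596904/2215915 -8721 * sqrt(55)/2215915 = 0.24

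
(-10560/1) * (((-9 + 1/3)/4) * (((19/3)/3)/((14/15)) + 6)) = 3969680/21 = 189032.38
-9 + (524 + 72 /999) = 57173 /111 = 515.07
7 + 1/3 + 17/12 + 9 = 71/4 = 17.75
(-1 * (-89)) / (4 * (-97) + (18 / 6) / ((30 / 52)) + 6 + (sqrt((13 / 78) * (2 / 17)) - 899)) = -144771405 / 2075273666 - 2225 * sqrt(51) / 2075273666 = -0.07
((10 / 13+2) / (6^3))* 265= 265 / 78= 3.40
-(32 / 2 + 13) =-29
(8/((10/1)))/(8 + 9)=4/85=0.05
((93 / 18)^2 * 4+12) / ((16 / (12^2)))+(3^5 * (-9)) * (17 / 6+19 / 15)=-78977 / 10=-7897.70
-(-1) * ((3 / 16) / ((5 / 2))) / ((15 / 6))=3 / 100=0.03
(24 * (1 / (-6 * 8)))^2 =1 / 4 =0.25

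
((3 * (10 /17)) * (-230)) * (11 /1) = -75900 /17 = -4464.71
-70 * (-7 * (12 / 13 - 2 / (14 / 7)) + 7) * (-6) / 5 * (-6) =-49392 / 13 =-3799.38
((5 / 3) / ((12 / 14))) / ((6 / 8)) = 70 / 27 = 2.59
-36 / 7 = -5.14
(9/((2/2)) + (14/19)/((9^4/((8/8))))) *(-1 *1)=-9.00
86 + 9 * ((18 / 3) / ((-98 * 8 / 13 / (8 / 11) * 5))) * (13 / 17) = 85.90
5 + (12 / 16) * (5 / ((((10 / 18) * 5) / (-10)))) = -8.50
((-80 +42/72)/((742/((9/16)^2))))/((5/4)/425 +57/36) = -6561405/307342336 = -0.02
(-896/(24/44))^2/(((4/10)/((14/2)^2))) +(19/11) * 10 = 32724287150/99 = 330548355.05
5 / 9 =0.56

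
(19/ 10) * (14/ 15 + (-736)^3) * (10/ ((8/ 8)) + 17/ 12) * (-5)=7783391459539/ 180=43241063664.11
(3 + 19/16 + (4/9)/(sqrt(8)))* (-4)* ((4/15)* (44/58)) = -1474/435 - 352* sqrt(2)/3915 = -3.52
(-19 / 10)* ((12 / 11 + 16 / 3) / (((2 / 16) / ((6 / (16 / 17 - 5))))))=547808 / 3795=144.35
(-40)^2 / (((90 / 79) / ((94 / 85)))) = 237632 / 153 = 1553.15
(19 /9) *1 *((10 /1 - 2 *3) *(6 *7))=1064 /3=354.67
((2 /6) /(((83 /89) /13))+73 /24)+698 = 705.69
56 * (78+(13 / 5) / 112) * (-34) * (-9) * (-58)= -387731682 / 5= -77546336.40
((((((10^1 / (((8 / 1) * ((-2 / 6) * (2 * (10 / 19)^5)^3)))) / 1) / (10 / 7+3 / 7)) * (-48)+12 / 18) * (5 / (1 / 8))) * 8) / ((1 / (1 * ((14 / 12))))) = 20084703860524358149577 / 292500000000000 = 68665654.22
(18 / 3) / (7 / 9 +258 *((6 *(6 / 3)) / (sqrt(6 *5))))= -1890 / 129400171 +250776 *sqrt(30) / 129400171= 0.01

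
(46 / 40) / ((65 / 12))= 69 / 325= 0.21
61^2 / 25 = 148.84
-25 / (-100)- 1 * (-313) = 1253 / 4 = 313.25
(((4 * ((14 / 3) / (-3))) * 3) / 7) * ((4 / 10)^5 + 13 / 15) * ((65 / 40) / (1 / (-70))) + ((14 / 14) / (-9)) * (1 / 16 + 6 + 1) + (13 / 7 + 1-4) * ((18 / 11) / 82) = 8371969171 / 31570000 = 265.19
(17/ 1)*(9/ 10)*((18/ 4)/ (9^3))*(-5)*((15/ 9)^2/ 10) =-85/ 648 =-0.13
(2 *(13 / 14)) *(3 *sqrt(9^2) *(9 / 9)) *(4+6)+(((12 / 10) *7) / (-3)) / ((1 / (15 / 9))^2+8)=733100 / 1463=501.09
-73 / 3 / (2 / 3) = -73 / 2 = -36.50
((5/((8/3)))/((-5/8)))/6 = -1/2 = -0.50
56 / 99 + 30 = 3026 / 99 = 30.57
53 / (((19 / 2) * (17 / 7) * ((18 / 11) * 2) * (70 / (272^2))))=634304 / 855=741.88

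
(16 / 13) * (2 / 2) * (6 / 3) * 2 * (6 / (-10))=-192 / 65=-2.95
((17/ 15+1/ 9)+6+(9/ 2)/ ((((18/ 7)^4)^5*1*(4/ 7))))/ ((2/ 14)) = 2873232122839559602822702421/ 56658827628427014108610560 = 50.71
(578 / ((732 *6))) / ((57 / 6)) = 289 / 20862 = 0.01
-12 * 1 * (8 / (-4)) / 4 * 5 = 30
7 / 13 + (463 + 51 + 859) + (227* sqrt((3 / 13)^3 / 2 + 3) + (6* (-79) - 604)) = 3842 / 13 + 227* sqrt(343434) / 338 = 689.12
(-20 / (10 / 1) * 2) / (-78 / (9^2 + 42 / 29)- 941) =0.00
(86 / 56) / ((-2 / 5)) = -215 / 56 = -3.84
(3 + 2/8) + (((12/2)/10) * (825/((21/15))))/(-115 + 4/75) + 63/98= 197189/241388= 0.82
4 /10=0.40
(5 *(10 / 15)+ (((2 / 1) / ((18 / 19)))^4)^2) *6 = 34254104222 / 14348907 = 2387.23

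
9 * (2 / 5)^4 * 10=288 / 125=2.30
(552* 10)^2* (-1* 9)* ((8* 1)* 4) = -8775475200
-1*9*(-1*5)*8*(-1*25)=-9000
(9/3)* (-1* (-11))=33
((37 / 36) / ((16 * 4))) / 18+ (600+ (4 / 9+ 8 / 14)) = 174477571 / 290304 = 601.02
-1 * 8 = -8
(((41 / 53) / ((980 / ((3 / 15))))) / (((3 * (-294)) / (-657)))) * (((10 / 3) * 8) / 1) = 5986 / 1908795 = 0.00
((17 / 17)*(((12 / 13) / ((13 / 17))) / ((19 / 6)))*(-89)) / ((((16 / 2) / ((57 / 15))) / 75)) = -204255 / 169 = -1208.61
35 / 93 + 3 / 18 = 101 / 186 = 0.54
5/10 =1/2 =0.50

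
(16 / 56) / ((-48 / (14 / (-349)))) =1 / 4188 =0.00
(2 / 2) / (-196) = -1 / 196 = -0.01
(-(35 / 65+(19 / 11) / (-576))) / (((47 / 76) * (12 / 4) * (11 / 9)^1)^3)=-907548585 / 19760943059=-0.05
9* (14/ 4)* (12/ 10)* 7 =1323/ 5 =264.60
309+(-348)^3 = -42143883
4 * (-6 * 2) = -48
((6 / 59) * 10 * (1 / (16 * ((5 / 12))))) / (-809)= -0.00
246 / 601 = 0.41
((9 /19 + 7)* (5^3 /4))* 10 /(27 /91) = 4038125 /513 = 7871.59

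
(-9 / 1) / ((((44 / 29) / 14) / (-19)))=1577.86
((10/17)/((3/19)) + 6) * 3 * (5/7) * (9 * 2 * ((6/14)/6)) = 22320/833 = 26.79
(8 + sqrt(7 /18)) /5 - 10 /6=-1 /15 + sqrt(14) /30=0.06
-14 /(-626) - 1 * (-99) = 30994 /313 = 99.02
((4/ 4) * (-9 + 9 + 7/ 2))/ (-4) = -7/ 8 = -0.88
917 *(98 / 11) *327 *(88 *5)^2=517196803200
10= 10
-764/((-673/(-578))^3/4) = -590115286912/304821217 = -1935.94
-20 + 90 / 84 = -265 / 14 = -18.93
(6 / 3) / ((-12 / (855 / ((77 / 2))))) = -3.70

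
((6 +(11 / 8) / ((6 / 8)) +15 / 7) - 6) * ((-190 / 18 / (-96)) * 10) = 79325 / 18144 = 4.37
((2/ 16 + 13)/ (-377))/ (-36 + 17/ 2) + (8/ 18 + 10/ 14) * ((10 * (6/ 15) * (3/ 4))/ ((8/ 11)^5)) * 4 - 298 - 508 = -526257829975/ 713416704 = -737.66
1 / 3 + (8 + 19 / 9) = 94 / 9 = 10.44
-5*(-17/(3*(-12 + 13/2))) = -170/33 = -5.15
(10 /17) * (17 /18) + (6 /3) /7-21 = -1270 /63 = -20.16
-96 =-96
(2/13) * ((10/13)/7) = 20/1183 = 0.02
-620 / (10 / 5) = -310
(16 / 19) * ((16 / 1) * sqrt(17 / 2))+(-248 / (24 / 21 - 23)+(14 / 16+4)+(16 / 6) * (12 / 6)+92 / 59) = 1669205 / 72216+128 * sqrt(34) / 19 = 62.40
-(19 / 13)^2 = -361 / 169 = -2.14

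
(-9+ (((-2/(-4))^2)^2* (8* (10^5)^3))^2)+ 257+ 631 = 250000000000000000000000000879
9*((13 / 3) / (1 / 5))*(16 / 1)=3120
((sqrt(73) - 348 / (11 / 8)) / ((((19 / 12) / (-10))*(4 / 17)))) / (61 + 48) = 1419840 / 22781 - 510*sqrt(73) / 2071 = 60.22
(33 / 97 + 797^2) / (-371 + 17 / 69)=-2125728057 / 1240727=-1713.29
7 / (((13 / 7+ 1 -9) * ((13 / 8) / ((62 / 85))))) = -24304 / 47515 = -0.51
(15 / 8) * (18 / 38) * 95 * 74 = 24975 / 4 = 6243.75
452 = 452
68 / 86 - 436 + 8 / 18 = -168254 / 387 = -434.76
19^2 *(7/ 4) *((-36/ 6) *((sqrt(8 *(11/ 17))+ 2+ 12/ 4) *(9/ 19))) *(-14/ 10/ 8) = 25137 *sqrt(374)/ 680+ 25137/ 16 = 2285.95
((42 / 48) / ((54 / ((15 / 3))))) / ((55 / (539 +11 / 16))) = 5495 / 6912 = 0.79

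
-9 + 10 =1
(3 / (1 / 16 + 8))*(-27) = -10.05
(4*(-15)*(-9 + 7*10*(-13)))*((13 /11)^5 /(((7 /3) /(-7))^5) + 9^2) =-4255653809520 /161051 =-26424261.94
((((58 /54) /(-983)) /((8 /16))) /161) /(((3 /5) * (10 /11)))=-0.00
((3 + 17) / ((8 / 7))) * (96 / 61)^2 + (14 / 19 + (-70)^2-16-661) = 301678291 / 70699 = 4267.08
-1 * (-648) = 648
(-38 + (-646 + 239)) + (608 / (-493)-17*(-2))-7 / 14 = -406955 / 986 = -412.73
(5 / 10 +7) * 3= 45 / 2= 22.50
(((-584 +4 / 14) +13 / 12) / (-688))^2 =2395221481 / 3339915264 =0.72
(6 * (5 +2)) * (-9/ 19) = -378/ 19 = -19.89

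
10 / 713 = 0.01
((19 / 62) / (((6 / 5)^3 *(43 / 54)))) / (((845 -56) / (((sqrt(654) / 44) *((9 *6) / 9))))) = 2375 *sqrt(654) / 61701904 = 0.00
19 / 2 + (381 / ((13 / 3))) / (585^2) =9.50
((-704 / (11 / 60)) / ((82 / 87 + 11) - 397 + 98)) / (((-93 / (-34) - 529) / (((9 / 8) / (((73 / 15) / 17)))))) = -56181600 / 562426967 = -0.10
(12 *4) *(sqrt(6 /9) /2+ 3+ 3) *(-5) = -1440 - 40 *sqrt(6) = -1537.98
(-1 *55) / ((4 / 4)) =-55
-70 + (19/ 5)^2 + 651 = 595.44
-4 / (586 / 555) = -1110 / 293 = -3.79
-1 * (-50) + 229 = 279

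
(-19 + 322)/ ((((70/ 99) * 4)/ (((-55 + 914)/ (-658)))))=-25767423/ 184240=-139.86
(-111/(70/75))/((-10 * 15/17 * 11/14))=1887/110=17.15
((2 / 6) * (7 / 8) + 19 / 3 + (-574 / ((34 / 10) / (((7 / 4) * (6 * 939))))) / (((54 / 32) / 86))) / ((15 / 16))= -69220169954 / 765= -90483882.29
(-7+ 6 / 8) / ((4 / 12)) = -75 / 4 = -18.75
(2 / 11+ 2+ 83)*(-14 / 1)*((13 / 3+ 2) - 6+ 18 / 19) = -957614 / 627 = -1527.30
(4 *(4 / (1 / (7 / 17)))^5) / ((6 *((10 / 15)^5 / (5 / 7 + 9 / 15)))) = 572552064 / 7099285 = 80.65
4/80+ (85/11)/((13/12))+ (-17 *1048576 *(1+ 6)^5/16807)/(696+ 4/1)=-2548369251/100100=-25458.23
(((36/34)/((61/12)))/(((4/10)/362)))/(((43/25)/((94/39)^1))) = 153126000/579683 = 264.15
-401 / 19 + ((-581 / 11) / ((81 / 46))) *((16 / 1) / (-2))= 3705061 / 16929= 218.86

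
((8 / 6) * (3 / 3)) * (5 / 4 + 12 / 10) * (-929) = -45521 / 15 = -3034.73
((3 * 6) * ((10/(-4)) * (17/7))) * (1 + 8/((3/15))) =-31365/7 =-4480.71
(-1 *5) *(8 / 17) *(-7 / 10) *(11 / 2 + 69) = 2086 / 17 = 122.71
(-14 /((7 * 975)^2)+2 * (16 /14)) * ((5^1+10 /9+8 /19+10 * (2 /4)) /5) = 29994116056 /5689490625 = 5.27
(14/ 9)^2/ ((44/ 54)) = 98/ 33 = 2.97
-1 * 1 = -1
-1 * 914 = -914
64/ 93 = 0.69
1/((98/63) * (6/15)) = 1.61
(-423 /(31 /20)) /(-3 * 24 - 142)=4230 /3317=1.28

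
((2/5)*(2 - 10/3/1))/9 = -8/135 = -0.06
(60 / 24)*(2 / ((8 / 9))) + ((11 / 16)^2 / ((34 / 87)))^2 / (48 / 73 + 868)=27030976524297 / 4804068769792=5.63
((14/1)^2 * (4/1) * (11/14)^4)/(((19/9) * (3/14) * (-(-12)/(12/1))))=87846/133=660.50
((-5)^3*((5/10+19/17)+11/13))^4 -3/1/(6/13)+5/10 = 343361478833741585649/38167092496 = 8996270252.17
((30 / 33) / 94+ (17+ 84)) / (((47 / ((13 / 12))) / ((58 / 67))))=9843847 / 4884099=2.02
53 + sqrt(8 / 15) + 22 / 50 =2*sqrt(30) / 15 + 1336 / 25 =54.17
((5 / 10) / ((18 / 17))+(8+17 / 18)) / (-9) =-113 / 108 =-1.05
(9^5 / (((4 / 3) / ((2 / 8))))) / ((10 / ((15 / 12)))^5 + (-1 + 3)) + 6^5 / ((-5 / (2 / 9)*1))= -36205569 / 104864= -345.26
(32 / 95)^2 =1024 / 9025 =0.11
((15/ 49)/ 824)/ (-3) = -5/ 40376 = -0.00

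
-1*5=-5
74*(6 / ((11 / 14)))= 565.09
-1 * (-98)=98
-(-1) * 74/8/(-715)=-37/2860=-0.01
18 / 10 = 9 / 5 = 1.80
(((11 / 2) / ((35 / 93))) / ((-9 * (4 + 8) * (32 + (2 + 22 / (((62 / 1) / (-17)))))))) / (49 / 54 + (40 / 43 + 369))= -454553 / 34839499100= -0.00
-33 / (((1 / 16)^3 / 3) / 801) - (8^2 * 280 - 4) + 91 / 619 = -201067677689 / 619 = -324826619.85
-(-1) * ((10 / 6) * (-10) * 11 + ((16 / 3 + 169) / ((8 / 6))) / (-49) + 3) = -107605 / 588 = -183.00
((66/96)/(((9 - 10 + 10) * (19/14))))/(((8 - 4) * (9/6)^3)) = 77/18468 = 0.00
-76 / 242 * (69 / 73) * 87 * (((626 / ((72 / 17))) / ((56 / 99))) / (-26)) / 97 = 606897297 / 226818592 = 2.68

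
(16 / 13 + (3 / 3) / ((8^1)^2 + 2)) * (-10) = -5345 / 429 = -12.46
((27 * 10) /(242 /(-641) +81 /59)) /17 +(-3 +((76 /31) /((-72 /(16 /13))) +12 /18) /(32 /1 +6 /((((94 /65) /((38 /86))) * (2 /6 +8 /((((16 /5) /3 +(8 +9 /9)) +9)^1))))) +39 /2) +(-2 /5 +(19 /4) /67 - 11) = 77807288577988927247 /3679588463895098820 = 21.15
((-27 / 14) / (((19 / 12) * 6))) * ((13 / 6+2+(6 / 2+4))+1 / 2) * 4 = -180 / 19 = -9.47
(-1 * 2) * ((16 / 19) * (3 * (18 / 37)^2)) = -31104 / 26011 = -1.20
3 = 3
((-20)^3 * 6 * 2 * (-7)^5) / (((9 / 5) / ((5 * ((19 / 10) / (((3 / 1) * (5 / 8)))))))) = 40874624000 / 9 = 4541624888.89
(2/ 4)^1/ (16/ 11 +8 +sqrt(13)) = 44/ 711 - 121 * sqrt(13)/ 18486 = 0.04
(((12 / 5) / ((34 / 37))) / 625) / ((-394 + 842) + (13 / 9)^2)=0.00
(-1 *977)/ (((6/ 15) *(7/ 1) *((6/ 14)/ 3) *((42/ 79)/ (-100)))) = 9647875/ 21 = 459422.62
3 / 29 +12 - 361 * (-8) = 84103 / 29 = 2900.10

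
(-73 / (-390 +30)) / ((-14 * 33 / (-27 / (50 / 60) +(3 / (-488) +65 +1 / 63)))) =-365931991 / 25566710400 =-0.01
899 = 899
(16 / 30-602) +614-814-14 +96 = -10792 / 15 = -719.47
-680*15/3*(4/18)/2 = -377.78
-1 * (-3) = 3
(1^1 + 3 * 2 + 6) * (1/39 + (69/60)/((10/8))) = 922/75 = 12.29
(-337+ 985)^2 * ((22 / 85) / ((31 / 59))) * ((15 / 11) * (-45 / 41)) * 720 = -4816130918400 / 21607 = -222896788.93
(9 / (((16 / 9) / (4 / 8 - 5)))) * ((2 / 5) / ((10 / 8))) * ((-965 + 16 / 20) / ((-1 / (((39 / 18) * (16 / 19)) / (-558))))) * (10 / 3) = 1128114 / 14725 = 76.61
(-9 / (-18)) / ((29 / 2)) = 1 / 29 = 0.03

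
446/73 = 6.11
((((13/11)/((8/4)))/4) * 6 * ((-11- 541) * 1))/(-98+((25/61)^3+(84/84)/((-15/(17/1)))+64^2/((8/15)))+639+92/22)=-18324176130/308008531733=-0.06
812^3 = 535387328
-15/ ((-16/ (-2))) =-15/ 8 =-1.88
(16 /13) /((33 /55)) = 80 /39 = 2.05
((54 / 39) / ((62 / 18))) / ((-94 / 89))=-7209 / 18941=-0.38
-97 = -97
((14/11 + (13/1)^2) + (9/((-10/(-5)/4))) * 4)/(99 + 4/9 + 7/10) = 2.42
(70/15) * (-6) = -28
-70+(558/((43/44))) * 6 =144302/43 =3355.86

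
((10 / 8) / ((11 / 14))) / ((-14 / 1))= -5 / 44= -0.11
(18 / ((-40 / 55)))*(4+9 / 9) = -495 / 4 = -123.75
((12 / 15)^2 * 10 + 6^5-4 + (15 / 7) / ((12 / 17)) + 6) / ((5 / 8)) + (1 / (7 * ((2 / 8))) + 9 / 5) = 2180897 / 175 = 12462.27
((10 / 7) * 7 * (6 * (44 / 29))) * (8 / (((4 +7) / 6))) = 11520 / 29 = 397.24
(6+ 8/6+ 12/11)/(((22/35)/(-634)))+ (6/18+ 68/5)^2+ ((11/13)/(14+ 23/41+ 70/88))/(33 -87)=-244223267844583/29414352825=-8302.86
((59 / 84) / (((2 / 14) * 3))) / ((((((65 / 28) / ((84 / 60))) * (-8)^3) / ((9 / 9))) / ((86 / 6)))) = -124313 / 4492800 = -0.03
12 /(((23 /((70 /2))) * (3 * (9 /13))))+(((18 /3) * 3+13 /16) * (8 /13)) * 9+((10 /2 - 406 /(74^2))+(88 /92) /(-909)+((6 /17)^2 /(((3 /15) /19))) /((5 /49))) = 2794409825594 /11947962559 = 233.88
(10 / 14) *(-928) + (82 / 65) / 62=-9349313 / 14105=-662.84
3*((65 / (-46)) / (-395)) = 39 / 3634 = 0.01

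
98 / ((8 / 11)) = 539 / 4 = 134.75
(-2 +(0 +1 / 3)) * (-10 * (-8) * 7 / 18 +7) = -1715 / 27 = -63.52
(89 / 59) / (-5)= -89 / 295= -0.30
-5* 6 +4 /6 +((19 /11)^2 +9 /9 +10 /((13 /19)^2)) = -244708 /61347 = -3.99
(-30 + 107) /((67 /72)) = 5544 /67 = 82.75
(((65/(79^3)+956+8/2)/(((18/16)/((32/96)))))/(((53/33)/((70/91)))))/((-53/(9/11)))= -37865400400/18004305163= -2.10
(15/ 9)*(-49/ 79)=-245/ 237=-1.03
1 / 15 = 0.07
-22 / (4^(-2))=-352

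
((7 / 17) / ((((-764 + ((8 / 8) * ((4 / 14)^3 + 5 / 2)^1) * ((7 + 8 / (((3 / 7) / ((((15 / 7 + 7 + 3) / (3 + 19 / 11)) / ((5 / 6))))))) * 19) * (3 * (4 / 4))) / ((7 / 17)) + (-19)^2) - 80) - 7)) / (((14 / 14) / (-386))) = -168675052 / 22245607737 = -0.01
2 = 2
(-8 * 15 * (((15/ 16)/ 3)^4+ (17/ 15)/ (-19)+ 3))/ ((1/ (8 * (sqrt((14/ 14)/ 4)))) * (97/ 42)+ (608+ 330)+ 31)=-1157043153/ 3169168384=-0.37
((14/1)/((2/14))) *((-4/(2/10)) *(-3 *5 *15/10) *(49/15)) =144060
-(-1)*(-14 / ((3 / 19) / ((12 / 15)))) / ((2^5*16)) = -133 / 960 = -0.14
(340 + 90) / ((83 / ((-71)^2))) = 2167630 / 83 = 26116.02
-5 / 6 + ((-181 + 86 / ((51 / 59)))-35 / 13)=-112757 / 1326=-85.04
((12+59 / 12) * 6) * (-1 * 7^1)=-1421 / 2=-710.50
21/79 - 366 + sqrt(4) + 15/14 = -401105/1106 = -362.66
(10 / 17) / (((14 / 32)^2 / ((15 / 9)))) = 12800 / 2499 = 5.12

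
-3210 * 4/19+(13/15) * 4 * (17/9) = -1716604/2565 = -669.24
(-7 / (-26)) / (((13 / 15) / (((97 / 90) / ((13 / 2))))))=679 / 13182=0.05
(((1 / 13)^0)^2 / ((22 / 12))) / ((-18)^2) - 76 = -45143 / 594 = -76.00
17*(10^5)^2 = 170000000000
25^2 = 625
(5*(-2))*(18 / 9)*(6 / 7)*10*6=-7200 / 7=-1028.57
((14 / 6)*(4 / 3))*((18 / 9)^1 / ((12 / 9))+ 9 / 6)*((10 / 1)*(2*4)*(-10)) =-22400 / 3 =-7466.67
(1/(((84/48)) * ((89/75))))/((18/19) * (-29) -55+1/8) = -45600/7798091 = -0.01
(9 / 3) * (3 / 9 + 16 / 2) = 25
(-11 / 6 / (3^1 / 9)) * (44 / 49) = -4.94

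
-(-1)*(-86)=-86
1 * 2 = 2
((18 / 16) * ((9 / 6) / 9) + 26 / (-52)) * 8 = -5 / 2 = -2.50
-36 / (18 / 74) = -148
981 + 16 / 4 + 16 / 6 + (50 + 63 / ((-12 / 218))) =-641 / 6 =-106.83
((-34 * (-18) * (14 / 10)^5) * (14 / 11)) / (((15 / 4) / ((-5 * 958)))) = -183939034944 / 34375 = -5350953.74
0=0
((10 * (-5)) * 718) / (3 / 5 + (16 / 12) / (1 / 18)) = -179500 / 123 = -1459.35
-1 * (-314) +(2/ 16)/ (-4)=10047/ 32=313.97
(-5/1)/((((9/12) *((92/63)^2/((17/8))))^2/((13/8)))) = -32879930265/2292457472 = -14.34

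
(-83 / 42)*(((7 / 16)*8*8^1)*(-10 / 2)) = 830 / 3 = 276.67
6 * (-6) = -36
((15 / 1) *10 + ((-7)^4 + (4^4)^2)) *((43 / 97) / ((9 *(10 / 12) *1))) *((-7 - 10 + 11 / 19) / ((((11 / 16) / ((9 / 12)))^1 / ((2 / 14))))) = -10298.91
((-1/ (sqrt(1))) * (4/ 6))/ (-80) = 1/ 120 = 0.01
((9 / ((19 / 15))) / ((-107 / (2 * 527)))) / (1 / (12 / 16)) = -52.49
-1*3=-3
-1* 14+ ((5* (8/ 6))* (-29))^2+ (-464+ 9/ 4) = 1328473/ 36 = 36902.03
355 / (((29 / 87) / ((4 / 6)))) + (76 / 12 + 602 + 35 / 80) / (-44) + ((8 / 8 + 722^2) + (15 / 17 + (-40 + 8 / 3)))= 521944.71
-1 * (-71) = 71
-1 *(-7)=7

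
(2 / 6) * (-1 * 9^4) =-2187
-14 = -14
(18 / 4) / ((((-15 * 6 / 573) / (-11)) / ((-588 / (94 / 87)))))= -80609067 / 470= -171508.65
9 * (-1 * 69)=-621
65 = 65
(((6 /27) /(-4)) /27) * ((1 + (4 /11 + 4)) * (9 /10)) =-0.01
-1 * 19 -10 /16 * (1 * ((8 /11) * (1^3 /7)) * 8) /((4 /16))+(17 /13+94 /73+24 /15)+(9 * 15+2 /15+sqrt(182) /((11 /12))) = 12 * sqrt(182) /11+129614083 /1096095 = 132.97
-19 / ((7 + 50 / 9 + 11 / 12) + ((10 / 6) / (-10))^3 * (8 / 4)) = -1026 / 727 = -1.41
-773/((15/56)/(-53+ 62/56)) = 2246338/15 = 149755.87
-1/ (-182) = 1/ 182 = 0.01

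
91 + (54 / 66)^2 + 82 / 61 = 686534 / 7381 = 93.01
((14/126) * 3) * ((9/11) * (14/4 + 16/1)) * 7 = 819/22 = 37.23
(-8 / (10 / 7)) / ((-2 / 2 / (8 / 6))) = 112 / 15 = 7.47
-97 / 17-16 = -21.71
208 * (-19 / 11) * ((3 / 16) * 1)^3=-6669 / 2816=-2.37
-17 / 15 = -1.13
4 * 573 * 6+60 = 13812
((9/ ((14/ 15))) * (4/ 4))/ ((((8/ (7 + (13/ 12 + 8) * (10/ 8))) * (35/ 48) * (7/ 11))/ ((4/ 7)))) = 261657/ 9604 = 27.24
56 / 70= 4 / 5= 0.80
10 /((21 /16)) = 160 /21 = 7.62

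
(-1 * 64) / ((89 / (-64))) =4096 / 89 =46.02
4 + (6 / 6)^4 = 5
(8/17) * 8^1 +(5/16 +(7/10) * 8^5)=31200681/1360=22941.68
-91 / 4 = -22.75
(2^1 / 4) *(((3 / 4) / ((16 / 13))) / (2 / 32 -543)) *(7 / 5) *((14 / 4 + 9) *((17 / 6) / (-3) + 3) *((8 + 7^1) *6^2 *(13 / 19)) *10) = -7034625 / 94316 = -74.59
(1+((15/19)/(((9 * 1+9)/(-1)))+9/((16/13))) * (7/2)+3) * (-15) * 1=-268495/608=-441.60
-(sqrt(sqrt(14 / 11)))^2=-sqrt(154) / 11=-1.13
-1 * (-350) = 350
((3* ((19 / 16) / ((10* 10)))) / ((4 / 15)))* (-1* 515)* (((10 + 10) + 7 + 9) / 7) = -158517 / 448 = -353.83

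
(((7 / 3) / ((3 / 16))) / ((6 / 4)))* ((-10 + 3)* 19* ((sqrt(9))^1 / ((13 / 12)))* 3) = -119168 / 13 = -9166.77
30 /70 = 3 /7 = 0.43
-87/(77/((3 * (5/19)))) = -1305/1463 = -0.89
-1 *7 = -7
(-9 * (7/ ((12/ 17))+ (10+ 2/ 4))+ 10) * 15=-10425/ 4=-2606.25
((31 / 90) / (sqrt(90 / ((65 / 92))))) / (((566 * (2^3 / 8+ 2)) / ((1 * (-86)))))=-0.00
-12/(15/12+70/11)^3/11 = -92928/37595375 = -0.00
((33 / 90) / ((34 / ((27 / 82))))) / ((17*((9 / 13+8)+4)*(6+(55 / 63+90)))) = 2457 / 14462889400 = 0.00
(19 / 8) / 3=19 / 24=0.79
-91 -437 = -528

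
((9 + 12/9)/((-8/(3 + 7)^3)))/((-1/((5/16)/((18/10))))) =96875/432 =224.25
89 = 89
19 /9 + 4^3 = 66.11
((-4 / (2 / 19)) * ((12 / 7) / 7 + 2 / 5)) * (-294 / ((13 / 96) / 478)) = 1653069312 / 65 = 25431835.57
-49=-49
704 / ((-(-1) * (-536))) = -88 / 67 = -1.31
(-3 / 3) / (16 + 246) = -1 / 262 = -0.00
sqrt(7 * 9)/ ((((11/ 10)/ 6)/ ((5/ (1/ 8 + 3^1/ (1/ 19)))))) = 7200 * sqrt(7)/ 5027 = 3.79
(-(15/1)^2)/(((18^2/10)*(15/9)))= -25/6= -4.17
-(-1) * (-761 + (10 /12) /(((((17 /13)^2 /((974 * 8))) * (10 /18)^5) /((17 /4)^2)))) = 1619018699 /1250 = 1295214.96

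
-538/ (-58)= 269/ 29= 9.28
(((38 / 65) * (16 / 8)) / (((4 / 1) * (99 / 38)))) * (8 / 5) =5776 / 32175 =0.18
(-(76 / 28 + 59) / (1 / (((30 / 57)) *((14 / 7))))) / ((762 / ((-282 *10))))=4060800 / 16891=240.41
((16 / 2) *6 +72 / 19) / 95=984 / 1805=0.55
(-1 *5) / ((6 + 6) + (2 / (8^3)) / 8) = -10240 / 24577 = -0.42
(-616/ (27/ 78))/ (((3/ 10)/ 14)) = -83045.93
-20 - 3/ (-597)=-3979/ 199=-19.99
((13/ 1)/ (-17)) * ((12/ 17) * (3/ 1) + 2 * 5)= -2678/ 289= -9.27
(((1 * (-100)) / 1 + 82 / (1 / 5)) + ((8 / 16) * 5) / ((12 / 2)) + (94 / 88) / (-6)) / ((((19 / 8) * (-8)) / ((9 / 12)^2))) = -245709 / 26752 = -9.18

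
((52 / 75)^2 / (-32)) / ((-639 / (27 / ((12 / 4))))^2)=-169 / 56711250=-0.00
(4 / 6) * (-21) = -14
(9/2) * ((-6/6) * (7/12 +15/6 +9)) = -435/8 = -54.38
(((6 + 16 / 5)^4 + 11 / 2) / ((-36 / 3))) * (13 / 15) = -116503231 / 225000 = -517.79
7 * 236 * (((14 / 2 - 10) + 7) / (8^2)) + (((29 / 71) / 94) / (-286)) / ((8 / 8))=103.25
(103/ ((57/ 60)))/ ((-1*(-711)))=2060/ 13509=0.15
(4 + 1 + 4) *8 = 72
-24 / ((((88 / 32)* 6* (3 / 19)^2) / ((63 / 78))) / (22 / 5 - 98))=242592 / 55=4410.76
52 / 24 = 13 / 6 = 2.17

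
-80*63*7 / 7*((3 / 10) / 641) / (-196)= 54 / 4487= 0.01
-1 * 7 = -7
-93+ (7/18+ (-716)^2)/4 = 9221119/72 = 128071.10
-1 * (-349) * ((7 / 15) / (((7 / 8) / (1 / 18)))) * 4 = 5584 / 135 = 41.36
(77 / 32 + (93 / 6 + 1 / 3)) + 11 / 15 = 18.97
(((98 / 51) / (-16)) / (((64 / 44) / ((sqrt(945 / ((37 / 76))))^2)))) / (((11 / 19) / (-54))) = 150444945 / 10064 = 14948.82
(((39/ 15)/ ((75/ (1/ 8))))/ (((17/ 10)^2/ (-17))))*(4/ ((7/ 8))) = -208/ 1785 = -0.12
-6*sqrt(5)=-13.42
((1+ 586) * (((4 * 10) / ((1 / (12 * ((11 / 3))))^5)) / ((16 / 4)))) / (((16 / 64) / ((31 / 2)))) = 60019610562560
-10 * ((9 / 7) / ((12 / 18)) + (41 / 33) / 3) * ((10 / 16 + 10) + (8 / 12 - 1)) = -4010045 / 16632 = -241.10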